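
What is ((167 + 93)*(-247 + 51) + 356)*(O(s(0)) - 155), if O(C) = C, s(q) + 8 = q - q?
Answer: 8248452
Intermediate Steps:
s(q) = -8 (s(q) = -8 + (q - q) = -8 + 0 = -8)
((167 + 93)*(-247 + 51) + 356)*(O(s(0)) - 155) = ((167 + 93)*(-247 + 51) + 356)*(-8 - 155) = (260*(-196) + 356)*(-163) = (-50960 + 356)*(-163) = -50604*(-163) = 8248452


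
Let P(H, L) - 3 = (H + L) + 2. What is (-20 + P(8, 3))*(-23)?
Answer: 92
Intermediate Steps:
P(H, L) = 5 + H + L (P(H, L) = 3 + ((H + L) + 2) = 3 + (2 + H + L) = 5 + H + L)
(-20 + P(8, 3))*(-23) = (-20 + (5 + 8 + 3))*(-23) = (-20 + 16)*(-23) = -4*(-23) = 92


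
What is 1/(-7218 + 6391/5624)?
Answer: -5624/40587641 ≈ -0.00013856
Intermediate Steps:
1/(-7218 + 6391/5624) = 1/(-40587641/5624) = -5624/40587641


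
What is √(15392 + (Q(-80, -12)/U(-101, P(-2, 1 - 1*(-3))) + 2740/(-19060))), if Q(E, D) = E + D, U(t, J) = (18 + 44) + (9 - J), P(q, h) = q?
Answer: √74488110662099/69569 ≈ 124.06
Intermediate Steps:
U(t, J) = 71 - J (U(t, J) = 62 + (9 - J) = 71 - J)
Q(E, D) = D + E
√(15392 + (Q(-80, -12)/U(-101, P(-2, 1 - 1*(-3))) + 2740/(-19060))) = √(15392 + ((-12 - 80)/(71 - 1*(-2)) + 2740/(-19060))) = √(15392 + (-92/(71 + 2) + 2740*(-1/19060))) = √(15392 + (-92/73 - 137/953)) = √(15392 - 97677/69569) = √(1070708371/69569) = √74488110662099/69569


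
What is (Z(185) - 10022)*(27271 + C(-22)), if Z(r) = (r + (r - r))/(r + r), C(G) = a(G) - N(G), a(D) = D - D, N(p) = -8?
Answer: -546752997/2 ≈ -2.7338e+8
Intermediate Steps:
a(D) = 0
C(G) = 8 (C(G) = 0 - 1*(-8) = 0 + 8 = 8)
Z(r) = 1/2 (Z(r) = (r + 0)/((2*r)) = r*(1/(2*r)) = 1/2)
(Z(185) - 10022)*(27271 + C(-22)) = (1/2 - 10022)*(27271 + 8) = -20043/2*27279 = -546752997/2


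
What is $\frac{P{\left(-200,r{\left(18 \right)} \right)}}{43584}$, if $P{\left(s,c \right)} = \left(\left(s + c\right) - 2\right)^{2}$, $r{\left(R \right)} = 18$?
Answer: $\frac{529}{681} \approx 0.7768$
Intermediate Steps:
$P{\left(s,c \right)} = \left(-2 + c + s\right)^{2}$ ($P{\left(s,c \right)} = \left(\left(c + s\right) - 2\right)^{2} = \left(-2 + c + s\right)^{2}$)
$\frac{P{\left(-200,r{\left(18 \right)} \right)}}{43584} = \frac{\left(-2 + 18 - 200\right)^{2}}{43584} = \left(-184\right)^{2} \cdot \frac{1}{43584} = 33856 \cdot \frac{1}{43584} = \frac{529}{681}$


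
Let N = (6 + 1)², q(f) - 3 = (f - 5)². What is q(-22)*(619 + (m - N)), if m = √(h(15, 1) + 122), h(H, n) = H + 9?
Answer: 417240 + 732*√146 ≈ 4.2609e+5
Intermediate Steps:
q(f) = 3 + (-5 + f)² (q(f) = 3 + (f - 5)² = 3 + (-5 + f)²)
h(H, n) = 9 + H
N = 49 (N = 7² = 49)
m = √146 (m = √((9 + 15) + 122) = √(24 + 122) = √146 ≈ 12.083)
q(-22)*(619 + (m - N)) = (3 + (-5 - 22)²)*(619 + (√146 - 1*49)) = (3 + (-27)²)*(619 + (√146 - 49)) = (3 + 729)*(619 + (-49 + √146)) = 732*(570 + √146) = 417240 + 732*√146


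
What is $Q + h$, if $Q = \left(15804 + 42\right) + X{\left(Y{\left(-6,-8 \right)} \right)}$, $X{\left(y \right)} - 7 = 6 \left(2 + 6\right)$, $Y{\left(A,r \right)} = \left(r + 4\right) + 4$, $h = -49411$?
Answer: $-33510$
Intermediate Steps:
$Y{\left(A,r \right)} = 8 + r$ ($Y{\left(A,r \right)} = \left(4 + r\right) + 4 = 8 + r$)
$X{\left(y \right)} = 55$ ($X{\left(y \right)} = 7 + 6 \left(2 + 6\right) = 7 + 6 \cdot 8 = 7 + 48 = 55$)
$Q = 15901$ ($Q = \left(15804 + 42\right) + 55 = 15846 + 55 = 15901$)
$Q + h = 15901 - 49411 = -33510$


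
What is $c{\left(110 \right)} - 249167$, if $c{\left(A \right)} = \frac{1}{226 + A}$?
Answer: $- \frac{83720111}{336} \approx -2.4917 \cdot 10^{5}$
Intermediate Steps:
$c{\left(110 \right)} - 249167 = \frac{1}{226 + 110} - 249167 = \frac{1}{336} - 249167 = - \frac{83720111}{336}$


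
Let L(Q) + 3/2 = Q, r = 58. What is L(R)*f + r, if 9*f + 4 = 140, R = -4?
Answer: -226/9 ≈ -25.111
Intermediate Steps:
f = 136/9 (f = -4/9 + (⅑)*140 = -4/9 + 140/9 = 136/9 ≈ 15.111)
L(Q) = -3/2 + Q
L(R)*f + r = (-3/2 - 4)*(136/9) + 58 = -11/2*136/9 + 58 = -748/9 + 58 = -226/9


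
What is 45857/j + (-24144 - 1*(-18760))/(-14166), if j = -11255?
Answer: -294506671/79719165 ≈ -3.6943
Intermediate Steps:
45857/j + (-24144 - 1*(-18760))/(-14166) = 45857/(-11255) + (-24144 - 1*(-18760))/(-14166) = 45857*(-1/11255) + (-24144 + 18760)*(-1/14166) = -45857/11255 - 5384*(-1/14166) = -45857/11255 + 2692/7083 = -294506671/79719165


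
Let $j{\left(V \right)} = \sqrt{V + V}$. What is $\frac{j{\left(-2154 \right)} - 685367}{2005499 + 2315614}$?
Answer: $- \frac{685367}{4321113} + \frac{2 i \sqrt{1077}}{4321113} \approx -0.15861 + 1.5189 \cdot 10^{-5} i$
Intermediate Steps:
$j{\left(V \right)} = \sqrt{2} \sqrt{V}$ ($j{\left(V \right)} = \sqrt{2 V} = \sqrt{2} \sqrt{V}$)
$\frac{j{\left(-2154 \right)} - 685367}{2005499 + 2315614} = \frac{\sqrt{2} \sqrt{-2154} - 685367}{2005499 + 2315614} = \frac{\sqrt{2} i \sqrt{2154} - 685367}{4321113} = \left(2 i \sqrt{1077} - 685367\right) \frac{1}{4321113} = \left(-685367 + 2 i \sqrt{1077}\right) \frac{1}{4321113} = - \frac{685367}{4321113} + \frac{2 i \sqrt{1077}}{4321113}$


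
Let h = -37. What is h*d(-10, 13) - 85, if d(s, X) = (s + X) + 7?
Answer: -455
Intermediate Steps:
d(s, X) = 7 + X + s (d(s, X) = (X + s) + 7 = 7 + X + s)
h*d(-10, 13) - 85 = -37*(7 + 13 - 10) - 85 = -37*10 - 85 = -370 - 85 = -455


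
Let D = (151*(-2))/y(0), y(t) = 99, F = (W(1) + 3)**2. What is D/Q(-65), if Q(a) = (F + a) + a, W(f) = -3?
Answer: 151/6435 ≈ 0.023465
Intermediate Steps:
F = 0 (F = (-3 + 3)**2 = 0**2 = 0)
D = -302/99 (D = (151*(-2))/99 = -302*1/99 = -302/99 ≈ -3.0505)
Q(a) = 2*a (Q(a) = (0 + a) + a = a + a = 2*a)
D/Q(-65) = -302/(99*(2*(-65))) = -302/99/(-130) = -302/99*(-1/130) = 151/6435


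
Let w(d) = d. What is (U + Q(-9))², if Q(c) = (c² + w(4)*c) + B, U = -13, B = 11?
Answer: 1849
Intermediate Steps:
Q(c) = 11 + c² + 4*c (Q(c) = (c² + 4*c) + 11 = 11 + c² + 4*c)
(U + Q(-9))² = (-13 + (11 + (-9)² + 4*(-9)))² = (-13 + (11 + 81 - 36))² = (-13 + 56)² = 43² = 1849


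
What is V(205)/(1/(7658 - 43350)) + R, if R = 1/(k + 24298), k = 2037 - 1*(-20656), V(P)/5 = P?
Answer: -1719132841299/46991 ≈ -3.6584e+7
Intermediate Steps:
V(P) = 5*P
k = 22693 (k = 2037 + 20656 = 22693)
R = 1/46991 (R = 1/(22693 + 24298) = 1/46991 ≈ 2.1281e-5)
V(205)/(1/(7658 - 43350)) + R = (5*205)/(1/(7658 - 43350)) + 1/46991 = 1025/(1/(-35692)) + 1/46991 = 1025/(-1/35692) + 1/46991 = 1025*(-35692) + 1/46991 = -36584300 + 1/46991 = -1719132841299/46991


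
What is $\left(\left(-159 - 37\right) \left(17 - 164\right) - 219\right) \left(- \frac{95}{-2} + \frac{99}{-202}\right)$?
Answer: $\frac{135759564}{101} \approx 1.3442 \cdot 10^{6}$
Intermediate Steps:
$\left(\left(-159 - 37\right) \left(17 - 164\right) - 219\right) \left(- \frac{95}{-2} + \frac{99}{-202}\right) = \left(\left(-196\right) \left(-147\right) - 219\right) \left(\left(-95\right) \left(- \frac{1}{2}\right) + 99 \left(- \frac{1}{202}\right)\right) = \left(28812 - 219\right) \left(\frac{95}{2} - \frac{99}{202}\right) = 28593 \cdot \frac{4748}{101} = \frac{135759564}{101}$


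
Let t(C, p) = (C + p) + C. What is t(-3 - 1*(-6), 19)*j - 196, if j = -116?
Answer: -3096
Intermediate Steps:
t(C, p) = p + 2*C
t(-3 - 1*(-6), 19)*j - 196 = (19 + 2*(-3 - 1*(-6)))*(-116) - 196 = (19 + 2*(-3 + 6))*(-116) - 196 = (19 + 2*3)*(-116) - 196 = (19 + 6)*(-116) - 196 = 25*(-116) - 196 = -2900 - 196 = -3096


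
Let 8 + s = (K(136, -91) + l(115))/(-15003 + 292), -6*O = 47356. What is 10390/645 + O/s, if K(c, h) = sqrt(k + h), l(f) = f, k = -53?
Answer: 1793298356352016/1790203556937 - 1393308232*I/13877546953 ≈ 1001.7 - 0.1004*I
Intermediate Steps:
O = -23678/3 (O = -1/6*47356 = -23678/3 ≈ -7892.7)
K(c, h) = sqrt(-53 + h)
s = -117803/14711 - 12*I/14711 (s = -8 + (sqrt(-53 - 91) + 115)/(-15003 + 292) = -8 + (sqrt(-144) + 115)/(-14711) = -8 + (12*I + 115)*(-1/14711) = -8 + (115 + 12*I)*(-1/14711) = -8 + (-115/14711 - 12*I/14711) = -117803/14711 - 12*I/14711 ≈ -8.0078 - 0.00081572*I)
10390/645 + O/s = 10390/645 - 23678*216413521*(-117803/14711 + 12*I/14711)/13877546953/3 = 10390*(1/645) - 5124239350238*(-117803/14711 + 12*I/14711)/41632640859 = 2078/129 - 5124239350238*(-117803/14711 + 12*I/14711)/41632640859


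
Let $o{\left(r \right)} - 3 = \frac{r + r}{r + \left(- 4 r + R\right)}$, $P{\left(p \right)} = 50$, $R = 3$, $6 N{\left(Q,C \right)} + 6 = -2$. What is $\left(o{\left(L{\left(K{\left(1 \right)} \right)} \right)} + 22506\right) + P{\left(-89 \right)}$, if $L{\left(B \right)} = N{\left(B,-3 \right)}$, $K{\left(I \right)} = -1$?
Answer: $\frac{473731}{21} \approx 22559.0$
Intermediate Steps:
$N{\left(Q,C \right)} = - \frac{4}{3}$ ($N{\left(Q,C \right)} = -1 + \frac{1}{6} \left(-2\right) = -1 - \frac{1}{3} = - \frac{4}{3}$)
$L{\left(B \right)} = - \frac{4}{3}$
$o{\left(r \right)} = 3 + \frac{2 r}{3 - 3 r}$ ($o{\left(r \right)} = 3 + \frac{r + r}{r - \left(-3 + 4 r\right)} = 3 + \frac{2 r}{r - \left(-3 + 4 r\right)} = 3 + \frac{2 r}{3 - 3 r}$)
$\left(o{\left(L{\left(K{\left(1 \right)} \right)} \right)} + 22506\right) + P{\left(-89 \right)} = \left(\frac{-9 + 7 \left(- \frac{4}{3}\right)}{3 \left(-1 - \frac{4}{3}\right)} + 22506\right) + 50 = \left(\frac{-9 - \frac{28}{3}}{3 \left(- \frac{7}{3}\right)} + 22506\right) + 50 = \left(\frac{1}{3} \left(- \frac{3}{7}\right) \left(- \frac{55}{3}\right) + 22506\right) + 50 = \left(\frac{55}{21} + 22506\right) + 50 = \frac{472681}{21} + 50 = \frac{473731}{21}$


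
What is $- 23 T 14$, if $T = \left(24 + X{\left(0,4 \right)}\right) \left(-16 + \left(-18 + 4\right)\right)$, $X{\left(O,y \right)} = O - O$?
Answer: $231840$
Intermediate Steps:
$X{\left(O,y \right)} = 0$
$T = -720$ ($T = \left(24 + 0\right) \left(-16 + \left(-18 + 4\right)\right) = 24 \left(-16 - 14\right) = 24 \left(-30\right) = -720$)
$- 23 T 14 = \left(-23\right) \left(-720\right) 14 = 16560 \cdot 14 = 231840$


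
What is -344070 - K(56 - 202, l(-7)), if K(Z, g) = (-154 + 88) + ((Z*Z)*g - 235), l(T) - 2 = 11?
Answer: -620877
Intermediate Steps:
l(T) = 13 (l(T) = 2 + 11 = 13)
K(Z, g) = -301 + g*Z**2 (K(Z, g) = -66 + (Z**2*g - 235) = -66 + (g*Z**2 - 235) = -66 + (-235 + g*Z**2) = -301 + g*Z**2)
-344070 - K(56 - 202, l(-7)) = -344070 - (-301 + 13*(56 - 202)**2) = -344070 - (-301 + 13*(-146)**2) = -344070 - (-301 + 13*21316) = -344070 - (-301 + 277108) = -344070 - 1*276807 = -344070 - 276807 = -620877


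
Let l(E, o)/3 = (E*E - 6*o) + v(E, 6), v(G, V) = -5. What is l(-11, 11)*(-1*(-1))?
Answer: 150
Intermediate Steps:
l(E, o) = -15 - 18*o + 3*E² (l(E, o) = 3*((E*E - 6*o) - 5) = 3*((E² - 6*o) - 5) = 3*(-5 + E² - 6*o) = -15 - 18*o + 3*E²)
l(-11, 11)*(-1*(-1)) = (-15 - 18*11 + 3*(-11)²)*(-1*(-1)) = (-15 - 198 + 3*121)*1 = (-15 - 198 + 363)*1 = 150*1 = 150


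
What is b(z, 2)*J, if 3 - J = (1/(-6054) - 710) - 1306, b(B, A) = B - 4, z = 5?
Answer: 12223027/6054 ≈ 2019.0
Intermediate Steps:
b(B, A) = -4 + B
J = 12223027/6054 (J = 3 - ((1/(-6054) - 710) - 1306) = 3 - ((-1/6054 - 710) - 1306) = 3 - (-4298341/6054 - 1306) = 3 - 1*(-12204865/6054) = 3 + 12204865/6054 = 12223027/6054 ≈ 2019.0)
b(z, 2)*J = (-4 + 5)*(12223027/6054) = 1*(12223027/6054) = 12223027/6054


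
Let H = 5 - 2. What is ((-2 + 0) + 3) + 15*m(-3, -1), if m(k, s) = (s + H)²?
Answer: 61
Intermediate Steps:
H = 3
m(k, s) = (3 + s)² (m(k, s) = (s + 3)² = (3 + s)²)
((-2 + 0) + 3) + 15*m(-3, -1) = ((-2 + 0) + 3) + 15*(3 - 1)² = (-2 + 3) + 15*2² = 1 + 15*4 = 1 + 60 = 61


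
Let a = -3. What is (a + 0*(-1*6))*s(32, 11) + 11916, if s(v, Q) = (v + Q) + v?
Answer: 11691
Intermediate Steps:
s(v, Q) = Q + 2*v (s(v, Q) = (Q + v) + v = Q + 2*v)
(a + 0*(-1*6))*s(32, 11) + 11916 = (-3 + 0*(-1*6))*(11 + 2*32) + 11916 = (-3 + 0*(-6))*(11 + 64) + 11916 = (-3 + 0)*75 + 11916 = -3*75 + 11916 = -225 + 11916 = 11691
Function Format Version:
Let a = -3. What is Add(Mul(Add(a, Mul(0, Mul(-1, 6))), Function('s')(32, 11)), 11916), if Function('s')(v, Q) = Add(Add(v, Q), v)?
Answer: 11691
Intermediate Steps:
Function('s')(v, Q) = Add(Q, Mul(2, v)) (Function('s')(v, Q) = Add(Add(Q, v), v) = Add(Q, Mul(2, v)))
Add(Mul(Add(a, Mul(0, Mul(-1, 6))), Function('s')(32, 11)), 11916) = Add(Mul(Add(-3, Mul(0, Mul(-1, 6))), Add(11, Mul(2, 32))), 11916) = Add(Mul(Add(-3, Mul(0, -6)), Add(11, 64)), 11916) = Add(Mul(Add(-3, 0), 75), 11916) = Add(Mul(-3, 75), 11916) = Add(-225, 11916) = 11691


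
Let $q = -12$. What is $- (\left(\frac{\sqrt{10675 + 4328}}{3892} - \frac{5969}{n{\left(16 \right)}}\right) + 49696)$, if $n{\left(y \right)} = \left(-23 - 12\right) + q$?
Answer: $-49823 - \frac{3 \sqrt{1667}}{3892} \approx -49823.0$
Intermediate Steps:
$n{\left(y \right)} = -47$ ($n{\left(y \right)} = \left(-23 - 12\right) - 12 = -35 - 12 = -47$)
$- (\left(\frac{\sqrt{10675 + 4328}}{3892} - \frac{5969}{n{\left(16 \right)}}\right) + 49696) = - (\left(\frac{\sqrt{10675 + 4328}}{3892} - \frac{5969}{-47}\right) + 49696) = - (\left(\sqrt{15003} \cdot \frac{1}{3892} - -127\right) + 49696) = - (\left(3 \sqrt{1667} \cdot \frac{1}{3892} + 127\right) + 49696) = - (\left(\frac{3 \sqrt{1667}}{3892} + 127\right) + 49696) = - (\left(127 + \frac{3 \sqrt{1667}}{3892}\right) + 49696) = - (49823 + \frac{3 \sqrt{1667}}{3892}) = -49823 - \frac{3 \sqrt{1667}}{3892}$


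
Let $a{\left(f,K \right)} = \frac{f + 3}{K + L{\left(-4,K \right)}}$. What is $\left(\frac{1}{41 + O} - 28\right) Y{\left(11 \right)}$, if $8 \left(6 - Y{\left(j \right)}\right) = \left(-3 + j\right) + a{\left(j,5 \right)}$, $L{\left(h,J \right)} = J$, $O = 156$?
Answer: $- \frac{212879}{1576} \approx -135.08$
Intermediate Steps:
$a{\left(f,K \right)} = \frac{3 + f}{2 K}$ ($a{\left(f,K \right)} = \frac{f + 3}{K + K} = \frac{3 + f}{2 K}$)
$Y{\left(j \right)} = \frac{507}{80} - \frac{11 j}{80}$ ($Y{\left(j \right)} = 6 - \frac{\left(-3 + j\right) + \frac{3 + j}{2 \cdot 5}}{8} = 6 - \frac{\left(-3 + j\right) + \frac{1}{2} \cdot \frac{1}{5} \left(3 + j\right)}{8} = 6 - \frac{\left(-3 + j\right) + \left(\frac{3}{10} + \frac{j}{10}\right)}{8} = 6 - \frac{- \frac{27}{10} + \frac{11 j}{10}}{8} = 6 - \left(- \frac{27}{80} + \frac{11 j}{80}\right) = \frac{507}{80} - \frac{11 j}{80}$)
$\left(\frac{1}{41 + O} - 28\right) Y{\left(11 \right)} = \left(\frac{1}{41 + 156} - 28\right) \left(\frac{507}{80} - \frac{121}{80}\right) = \left(\frac{1}{197} - 28\right) \left(\frac{507}{80} - \frac{121}{80}\right) = \left(\frac{1}{197} - 28\right) \frac{193}{40} = \left(- \frac{5515}{197}\right) \frac{193}{40} = - \frac{212879}{1576}$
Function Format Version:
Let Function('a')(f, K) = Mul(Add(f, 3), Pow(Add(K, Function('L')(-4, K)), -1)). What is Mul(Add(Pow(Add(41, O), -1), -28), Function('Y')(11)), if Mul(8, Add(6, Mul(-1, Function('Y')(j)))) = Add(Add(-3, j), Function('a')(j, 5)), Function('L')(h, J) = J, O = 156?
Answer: Rational(-212879, 1576) ≈ -135.08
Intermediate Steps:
Function('a')(f, K) = Mul(Rational(1, 2), Pow(K, -1), Add(3, f)) (Function('a')(f, K) = Mul(Add(f, 3), Pow(Add(K, K), -1)) = Mul(Add(3, f), Pow(Mul(2, K), -1)) = Mul(Add(3, f), Mul(Rational(1, 2), Pow(K, -1))) = Mul(Rational(1, 2), Pow(K, -1), Add(3, f)))
Function('Y')(j) = Add(Rational(507, 80), Mul(Rational(-11, 80), j)) (Function('Y')(j) = Add(6, Mul(Rational(-1, 8), Add(Add(-3, j), Mul(Rational(1, 2), Pow(5, -1), Add(3, j))))) = Add(6, Mul(Rational(-1, 8), Add(Add(-3, j), Mul(Rational(1, 2), Rational(1, 5), Add(3, j))))) = Add(6, Mul(Rational(-1, 8), Add(Add(-3, j), Add(Rational(3, 10), Mul(Rational(1, 10), j))))) = Add(6, Mul(Rational(-1, 8), Add(Rational(-27, 10), Mul(Rational(11, 10), j)))) = Add(6, Add(Rational(27, 80), Mul(Rational(-11, 80), j))) = Add(Rational(507, 80), Mul(Rational(-11, 80), j)))
Mul(Add(Pow(Add(41, O), -1), -28), Function('Y')(11)) = Mul(Add(Pow(Add(41, 156), -1), -28), Add(Rational(507, 80), Mul(Rational(-11, 80), 11))) = Mul(Add(Pow(197, -1), -28), Add(Rational(507, 80), Rational(-121, 80))) = Mul(Add(Rational(1, 197), -28), Rational(193, 40)) = Mul(Rational(-5515, 197), Rational(193, 40)) = Rational(-212879, 1576)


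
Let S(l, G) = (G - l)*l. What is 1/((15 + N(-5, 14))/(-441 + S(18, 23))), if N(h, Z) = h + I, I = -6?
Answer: -351/4 ≈ -87.750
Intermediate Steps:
S(l, G) = l*(G - l)
N(h, Z) = -6 + h (N(h, Z) = h - 6 = -6 + h)
1/((15 + N(-5, 14))/(-441 + S(18, 23))) = 1/((15 + (-6 - 5))/(-441 + 18*(23 - 1*18))) = 1/((15 - 11)/(-441 + 18*(23 - 18))) = 1/(4/(-441 + 18*5)) = 1/(4/(-441 + 90)) = 1/(4/(-351)) = 1/(4*(-1/351)) = 1/(-4/351) = -351/4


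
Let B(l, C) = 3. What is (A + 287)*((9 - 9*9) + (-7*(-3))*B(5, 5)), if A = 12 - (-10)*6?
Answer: -3231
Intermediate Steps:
A = 72 (A = 12 - 2*(-30) = 12 + 60 = 72)
(A + 287)*((9 - 9*9) + (-7*(-3))*B(5, 5)) = (72 + 287)*((9 - 9*9) - 7*(-3)*3) = 359*((9 - 81) + 21*3) = 359*(-72 + 63) = 359*(-9) = -3231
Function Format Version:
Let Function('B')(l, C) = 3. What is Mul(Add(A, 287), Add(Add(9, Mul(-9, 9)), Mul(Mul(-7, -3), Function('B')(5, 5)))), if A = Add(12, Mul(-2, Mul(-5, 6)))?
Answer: -3231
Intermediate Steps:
A = 72 (A = Add(12, Mul(-2, -30)) = Add(12, 60) = 72)
Mul(Add(A, 287), Add(Add(9, Mul(-9, 9)), Mul(Mul(-7, -3), Function('B')(5, 5)))) = Mul(Add(72, 287), Add(Add(9, Mul(-9, 9)), Mul(Mul(-7, -3), 3))) = Mul(359, Add(Add(9, -81), Mul(21, 3))) = Mul(359, Add(-72, 63)) = Mul(359, -9) = -3231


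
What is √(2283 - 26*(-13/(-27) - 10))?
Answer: √204969/9 ≈ 50.304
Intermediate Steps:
√(2283 - 26*(-13/(-27) - 10)) = √(2283 - 26*(-13*(-1/27) - 10)) = √(2283 - 26*(13/27 - 10)) = √(2283 - 26*(-257/27)) = √(2283 + 6682/27) = √(68323/27) = √204969/9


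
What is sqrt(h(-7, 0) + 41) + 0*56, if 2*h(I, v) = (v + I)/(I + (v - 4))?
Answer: 3*sqrt(2222)/22 ≈ 6.4279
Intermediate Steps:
h(I, v) = (I + v)/(2*(-4 + I + v)) (h(I, v) = ((v + I)/(I + (v - 4)))/2 = ((I + v)/(I + (-4 + v)))/2 = ((I + v)/(-4 + I + v))/2 = (I + v)/(2*(-4 + I + v)))
sqrt(h(-7, 0) + 41) + 0*56 = sqrt((-7 + 0)/(2*(-4 - 7 + 0)) + 41) + 0*56 = sqrt((1/2)*(-7)/(-11) + 41) + 0 = sqrt((1/2)*(-1/11)*(-7) + 41) + 0 = sqrt(7/22 + 41) + 0 = sqrt(909/22) + 0 = 3*sqrt(2222)/22 + 0 = 3*sqrt(2222)/22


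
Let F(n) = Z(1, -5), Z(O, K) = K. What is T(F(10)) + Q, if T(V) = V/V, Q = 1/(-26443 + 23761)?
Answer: 2681/2682 ≈ 0.99963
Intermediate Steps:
F(n) = -5
Q = -1/2682 (Q = 1/(-2682) = -1/2682 ≈ -0.00037286)
T(V) = 1
T(F(10)) + Q = 1 - 1/2682 = 2681/2682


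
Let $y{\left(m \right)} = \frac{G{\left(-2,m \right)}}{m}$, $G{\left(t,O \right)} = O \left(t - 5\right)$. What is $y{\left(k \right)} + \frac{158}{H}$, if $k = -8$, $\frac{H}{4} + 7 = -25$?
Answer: $- \frac{527}{64} \approx -8.2344$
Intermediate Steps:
$H = -128$ ($H = -28 + 4 \left(-25\right) = -28 - 100 = -128$)
$G{\left(t,O \right)} = O \left(-5 + t\right)$
$y{\left(m \right)} = -7$ ($y{\left(m \right)} = \frac{m \left(-5 - 2\right)}{m} = \frac{m \left(-7\right)}{m} = \frac{\left(-7\right) m}{m} = -7$)
$y{\left(k \right)} + \frac{158}{H} = -7 + \frac{158}{-128} = -7 + 158 \left(- \frac{1}{128}\right) = -7 - \frac{79}{64} = - \frac{527}{64}$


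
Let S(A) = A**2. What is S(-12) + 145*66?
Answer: 9714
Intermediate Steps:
S(-12) + 145*66 = (-12)**2 + 145*66 = 144 + 9570 = 9714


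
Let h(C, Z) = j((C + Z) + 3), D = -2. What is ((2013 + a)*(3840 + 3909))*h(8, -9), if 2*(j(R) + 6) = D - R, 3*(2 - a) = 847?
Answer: -107411472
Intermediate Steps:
a = -841/3 (a = 2 - ⅓*847 = 2 - 847/3 = -841/3 ≈ -280.33)
j(R) = -7 - R/2 (j(R) = -6 + (-2 - R)/2 = -6 + (-1 - R/2) = -7 - R/2)
h(C, Z) = -17/2 - C/2 - Z/2 (h(C, Z) = -7 - ((C + Z) + 3)/2 = -7 - (3 + C + Z)/2 = -7 + (-3/2 - C/2 - Z/2) = -17/2 - C/2 - Z/2)
((2013 + a)*(3840 + 3909))*h(8, -9) = ((2013 - 841/3)*(3840 + 3909))*(-17/2 - ½*8 - ½*(-9)) = ((5198/3)*7749)*(-17/2 - 4 + 9/2) = 13426434*(-8) = -107411472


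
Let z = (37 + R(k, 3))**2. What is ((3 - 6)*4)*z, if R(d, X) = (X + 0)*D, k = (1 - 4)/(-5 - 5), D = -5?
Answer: -5808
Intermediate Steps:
k = 3/10 (k = -3/(-10) = -3*(-1/10) = 3/10 ≈ 0.30000)
R(d, X) = -5*X (R(d, X) = (X + 0)*(-5) = X*(-5) = -5*X)
z = 484 (z = (37 - 5*3)**2 = (37 - 15)**2 = 22**2 = 484)
((3 - 6)*4)*z = ((3 - 6)*4)*484 = -3*4*484 = -12*484 = -5808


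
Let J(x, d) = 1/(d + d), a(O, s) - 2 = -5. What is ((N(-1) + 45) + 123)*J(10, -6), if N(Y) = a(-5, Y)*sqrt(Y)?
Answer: -14 + I/4 ≈ -14.0 + 0.25*I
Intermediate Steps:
a(O, s) = -3 (a(O, s) = 2 - 5 = -3)
N(Y) = -3*sqrt(Y)
J(x, d) = 1/(2*d)
((N(-1) + 45) + 123)*J(10, -6) = ((-3*I + 45) + 123)*((1/2)/(-6)) = ((-3*I + 45) + 123)*((1/2)*(-1/6)) = ((45 - 3*I) + 123)*(-1/12) = (168 - 3*I)*(-1/12) = -14 + I/4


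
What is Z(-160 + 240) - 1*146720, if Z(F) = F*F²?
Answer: 365280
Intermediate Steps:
Z(F) = F³
Z(-160 + 240) - 1*146720 = (-160 + 240)³ - 1*146720 = 80³ - 146720 = 512000 - 146720 = 365280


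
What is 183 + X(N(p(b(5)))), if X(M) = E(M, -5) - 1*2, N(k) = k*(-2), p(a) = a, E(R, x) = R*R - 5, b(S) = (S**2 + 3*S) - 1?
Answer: 6260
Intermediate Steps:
b(S) = -1 + S**2 + 3*S
E(R, x) = -5 + R**2 (E(R, x) = R**2 - 5 = -5 + R**2)
N(k) = -2*k
X(M) = -7 + M**2 (X(M) = (-5 + M**2) - 1*2 = (-5 + M**2) - 2 = -7 + M**2)
183 + X(N(p(b(5)))) = 183 + (-7 + (-2*(-1 + 5**2 + 3*5))**2) = 183 + (-7 + (-2*(-1 + 25 + 15))**2) = 183 + (-7 + (-2*39)**2) = 183 + (-7 + (-78)**2) = 183 + (-7 + 6084) = 183 + 6077 = 6260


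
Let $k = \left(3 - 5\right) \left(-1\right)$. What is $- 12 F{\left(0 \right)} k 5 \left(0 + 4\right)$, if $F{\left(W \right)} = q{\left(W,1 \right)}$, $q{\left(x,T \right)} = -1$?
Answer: $480$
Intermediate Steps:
$k = 2$ ($k = \left(-2\right) \left(-1\right) = 2$)
$F{\left(W \right)} = -1$
$- 12 F{\left(0 \right)} k 5 \left(0 + 4\right) = - 12 \left(-1\right) 2 \cdot 5 \left(0 + 4\right) = - 12 \left(-2\right) 5 \cdot 4 = - 12 \left(\left(-10\right) 4\right) = - 12 \left(-40\right) = \left(-1\right) \left(-480\right) = 480$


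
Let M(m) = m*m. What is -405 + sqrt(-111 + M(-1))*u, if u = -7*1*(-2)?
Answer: -405 + 14*I*sqrt(110) ≈ -405.0 + 146.83*I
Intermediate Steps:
M(m) = m**2
u = 14 (u = -7*(-2) = 14)
-405 + sqrt(-111 + M(-1))*u = -405 + sqrt(-111 + (-1)**2)*14 = -405 + sqrt(-111 + 1)*14 = -405 + sqrt(-110)*14 = -405 + (I*sqrt(110))*14 = -405 + 14*I*sqrt(110)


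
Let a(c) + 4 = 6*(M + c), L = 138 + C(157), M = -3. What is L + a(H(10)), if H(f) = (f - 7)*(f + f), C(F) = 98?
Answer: 574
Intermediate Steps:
H(f) = 2*f*(-7 + f) (H(f) = (-7 + f)*(2*f) = 2*f*(-7 + f))
L = 236 (L = 138 + 98 = 236)
a(c) = -22 + 6*c (a(c) = -4 + 6*(-3 + c) = -4 + (-18 + 6*c) = -22 + 6*c)
L + a(H(10)) = 236 + (-22 + 6*(2*10*(-7 + 10))) = 236 + (-22 + 6*(2*10*3)) = 236 + (-22 + 6*60) = 236 + (-22 + 360) = 236 + 338 = 574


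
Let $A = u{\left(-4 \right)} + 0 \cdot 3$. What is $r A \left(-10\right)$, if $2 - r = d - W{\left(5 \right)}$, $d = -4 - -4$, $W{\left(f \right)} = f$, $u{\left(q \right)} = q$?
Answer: $280$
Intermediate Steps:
$A = -4$ ($A = -4 + 0 \cdot 3 = -4 + 0 = -4$)
$d = 0$ ($d = -4 + 4 = 0$)
$r = 7$ ($r = 2 - \left(0 - 5\right) = 2 - -5 = 2 + 5 = 7$)
$r A \left(-10\right) = 7 \left(-4\right) \left(-10\right) = \left(-28\right) \left(-10\right) = 280$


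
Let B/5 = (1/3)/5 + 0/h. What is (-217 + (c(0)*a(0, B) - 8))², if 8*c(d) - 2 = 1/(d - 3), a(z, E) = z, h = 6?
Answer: 50625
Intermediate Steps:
B = ⅓ (B = 5*((1/3)/5 + 0/6) = 5*((1*(⅓))*(⅕) + 0*(⅙)) = 5*((⅓)*(⅕) + 0) = 5*(1/15 + 0) = 5*(1/15) = ⅓ ≈ 0.33333)
c(d) = ¼ + 1/(8*(-3 + d)) (c(d) = ¼ + 1/(8*(d - 3)) = ¼ + 1/(8*(-3 + d)))
(-217 + (c(0)*a(0, B) - 8))² = (-217 + (((-5 + 2*0)/(8*(-3 + 0)))*0 - 8))² = (-217 + (((⅛)*(-5 + 0)/(-3))*0 - 8))² = (-217 + (((⅛)*(-⅓)*(-5))*0 - 8))² = (-217 + ((5/24)*0 - 8))² = (-217 + (0 - 8))² = (-217 - 8)² = (-225)² = 50625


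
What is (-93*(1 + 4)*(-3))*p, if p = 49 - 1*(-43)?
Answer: 128340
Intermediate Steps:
p = 92 (p = 49 + 43 = 92)
(-93*(1 + 4)*(-3))*p = -93*(1 + 4)*(-3)*92 = -465*(-3)*92 = -93*(-15)*92 = 1395*92 = 128340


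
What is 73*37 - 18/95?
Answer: 256577/95 ≈ 2700.8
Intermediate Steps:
73*37 - 18/95 = 2701 - 18*1/95 = 2701 - 18/95 = 256577/95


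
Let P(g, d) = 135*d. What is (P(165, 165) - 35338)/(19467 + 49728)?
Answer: -13063/69195 ≈ -0.18879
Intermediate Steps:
(P(165, 165) - 35338)/(19467 + 49728) = (135*165 - 35338)/(19467 + 49728) = (22275 - 35338)/69195 = -13063*1/69195 = -13063/69195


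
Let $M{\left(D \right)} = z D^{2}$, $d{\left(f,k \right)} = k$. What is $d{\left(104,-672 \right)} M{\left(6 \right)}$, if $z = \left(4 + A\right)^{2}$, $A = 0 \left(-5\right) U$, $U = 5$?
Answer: $-387072$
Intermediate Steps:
$A = 0$ ($A = 0 \left(-5\right) 5 = 0 \cdot 5 = 0$)
$z = 16$ ($z = \left(4 + 0\right)^{2} = 4^{2} = 16$)
$M{\left(D \right)} = 16 D^{2}$
$d{\left(104,-672 \right)} M{\left(6 \right)} = - 672 \cdot 16 \cdot 6^{2} = - 672 \cdot 16 \cdot 36 = \left(-672\right) 576 = -387072$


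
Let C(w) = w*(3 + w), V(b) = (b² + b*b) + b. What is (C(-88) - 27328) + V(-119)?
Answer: 8355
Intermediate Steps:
V(b) = b + 2*b² (V(b) = (b² + b²) + b = 2*b² + b = b + 2*b²)
(C(-88) - 27328) + V(-119) = (-88*(3 - 88) - 27328) - 119*(1 + 2*(-119)) = (-88*(-85) - 27328) - 119*(1 - 238) = (7480 - 27328) - 119*(-237) = -19848 + 28203 = 8355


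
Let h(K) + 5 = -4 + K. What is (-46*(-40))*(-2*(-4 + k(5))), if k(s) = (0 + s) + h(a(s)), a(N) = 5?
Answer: 11040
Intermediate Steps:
h(K) = -9 + K (h(K) = -5 + (-4 + K) = -9 + K)
k(s) = -4 + s (k(s) = (0 + s) + (-9 + 5) = s - 4 = -4 + s)
(-46*(-40))*(-2*(-4 + k(5))) = (-46*(-40))*(-2*(-4 + (-4 + 5))) = 1840*(-2*(-4 + 1)) = 1840*(-2*(-3)) = 1840*(-1*(-6)) = 1840*6 = 11040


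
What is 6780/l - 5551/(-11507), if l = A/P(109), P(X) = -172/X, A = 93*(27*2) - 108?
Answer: -1740957199/1027241397 ≈ -1.6948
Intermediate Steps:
A = 4914 (A = 93*54 - 108 = 5022 - 108 = 4914)
l = -267813/86 (l = 4914/((-172/109)) = 4914/((-172*1/109)) = 4914/(-172/109) = 4914*(-109/172) = -267813/86 ≈ -3114.1)
6780/l - 5551/(-11507) = 6780/(-267813/86) - 5551/(-11507) = 6780*(-86/267813) - 5551*(-1/11507) = -194360/89271 + 5551/11507 = -1740957199/1027241397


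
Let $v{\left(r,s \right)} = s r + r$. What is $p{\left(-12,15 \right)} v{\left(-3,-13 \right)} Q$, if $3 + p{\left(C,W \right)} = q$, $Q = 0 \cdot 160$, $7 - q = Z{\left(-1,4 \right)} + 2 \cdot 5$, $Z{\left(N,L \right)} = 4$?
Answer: $0$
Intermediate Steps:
$q = -7$ ($q = 7 - \left(4 + 2 \cdot 5\right) = 7 - \left(4 + 10\right) = 7 - 14 = -7$)
$v{\left(r,s \right)} = r + r s$ ($v{\left(r,s \right)} = r s + r = r + r s$)
$Q = 0$
$p{\left(C,W \right)} = -10$ ($p{\left(C,W \right)} = -3 - 7 = -10$)
$p{\left(-12,15 \right)} v{\left(-3,-13 \right)} Q = - 10 \left(- 3 \left(1 - 13\right)\right) 0 = - 10 \left(\left(-3\right) \left(-12\right)\right) 0 = \left(-10\right) 36 \cdot 0 = \left(-360\right) 0 = 0$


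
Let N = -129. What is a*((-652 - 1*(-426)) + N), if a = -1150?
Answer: 408250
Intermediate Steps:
a*((-652 - 1*(-426)) + N) = -1150*((-652 - 1*(-426)) - 129) = -1150*((-652 + 426) - 129) = -1150*(-226 - 129) = -1150*(-355) = 408250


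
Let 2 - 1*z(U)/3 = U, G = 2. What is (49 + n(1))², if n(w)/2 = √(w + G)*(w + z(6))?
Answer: 3853 - 2156*√3 ≈ 118.70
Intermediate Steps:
z(U) = 6 - 3*U
n(w) = 2*√(2 + w)*(-12 + w) (n(w) = 2*(√(w + 2)*(w + (6 - 3*6))) = 2*(√(2 + w)*(w + (6 - 18))) = 2*(√(2 + w)*(w - 12)) = 2*(√(2 + w)*(-12 + w)) = 2*√(2 + w)*(-12 + w))
(49 + n(1))² = (49 + 2*√(2 + 1)*(-12 + 1))² = (49 + 2*√3*(-11))² = (49 - 22*√3)²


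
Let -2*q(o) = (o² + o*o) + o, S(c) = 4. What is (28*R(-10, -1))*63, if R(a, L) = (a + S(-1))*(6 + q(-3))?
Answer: 15876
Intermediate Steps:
q(o) = -o² - o/2 (q(o) = -((o² + o*o) + o)/2 = -((o² + o²) + o)/2 = -(2*o² + o)/2 = -(o + 2*o²)/2 = -o² - o/2)
R(a, L) = -6 - 3*a/2 (R(a, L) = (a + 4)*(6 - 1*(-3)*(½ - 3)) = (4 + a)*(6 - 1*(-3)*(-5/2)) = (4 + a)*(6 - 15/2) = (4 + a)*(-3/2) = -6 - 3*a/2)
(28*R(-10, -1))*63 = (28*(-6 - 3/2*(-10)))*63 = (28*(-6 + 15))*63 = (28*9)*63 = 252*63 = 15876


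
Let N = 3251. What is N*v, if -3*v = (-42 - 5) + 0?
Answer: 152797/3 ≈ 50932.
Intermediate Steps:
v = 47/3 (v = -((-42 - 5) + 0)/3 = -(-47 + 0)/3 = -1/3*(-47) = 47/3 ≈ 15.667)
N*v = 3251*(47/3) = 152797/3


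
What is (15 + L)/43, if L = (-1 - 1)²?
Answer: 19/43 ≈ 0.44186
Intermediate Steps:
L = 4 (L = (-2)² = 4)
(15 + L)/43 = (15 + 4)/43 = 19*(1/43) = 19/43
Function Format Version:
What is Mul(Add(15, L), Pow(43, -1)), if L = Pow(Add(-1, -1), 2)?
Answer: Rational(19, 43) ≈ 0.44186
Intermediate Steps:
L = 4 (L = Pow(-2, 2) = 4)
Mul(Add(15, L), Pow(43, -1)) = Mul(Add(15, 4), Pow(43, -1)) = Mul(19, Rational(1, 43)) = Rational(19, 43)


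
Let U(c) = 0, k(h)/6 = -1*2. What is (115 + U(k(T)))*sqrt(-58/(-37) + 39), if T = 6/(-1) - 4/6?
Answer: 115*sqrt(55537)/37 ≈ 732.47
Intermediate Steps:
T = -20/3 (T = 6*(-1) - 4*1/6 = -6 - 2/3 = -20/3 ≈ -6.6667)
k(h) = -12 (k(h) = 6*(-1*2) = 6*(-2) = -12)
(115 + U(k(T)))*sqrt(-58/(-37) + 39) = (115 + 0)*sqrt(-58/(-37) + 39) = 115*sqrt(-58*(-1/37) + 39) = 115*sqrt(58/37 + 39) = 115*sqrt(1501/37) = 115*(sqrt(55537)/37) = 115*sqrt(55537)/37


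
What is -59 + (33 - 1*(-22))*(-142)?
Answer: -7869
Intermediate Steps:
-59 + (33 - 1*(-22))*(-142) = -59 + (33 + 22)*(-142) = -59 + 55*(-142) = -59 - 7810 = -7869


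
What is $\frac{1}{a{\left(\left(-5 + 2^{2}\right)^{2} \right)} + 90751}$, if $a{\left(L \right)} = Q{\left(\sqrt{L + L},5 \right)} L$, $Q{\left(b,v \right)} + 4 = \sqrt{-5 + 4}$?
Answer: $\frac{90747}{8235018010} - \frac{i}{8235018010} \approx 1.102 \cdot 10^{-5} - 1.2143 \cdot 10^{-10} i$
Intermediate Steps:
$Q{\left(b,v \right)} = -4 + i$ ($Q{\left(b,v \right)} = -4 + \sqrt{-5 + 4} = -4 + \sqrt{-1} = -4 + i$)
$a{\left(L \right)} = L \left(-4 + i\right)$ ($a{\left(L \right)} = \left(-4 + i\right) L = L \left(-4 + i\right)$)
$\frac{1}{a{\left(\left(-5 + 2^{2}\right)^{2} \right)} + 90751} = \frac{1}{\left(-5 + 2^{2}\right)^{2} \left(-4 + i\right) + 90751} = \frac{1}{\left(-5 + 4\right)^{2} \left(-4 + i\right) + 90751} = \frac{1}{\left(-1\right)^{2} \left(-4 + i\right) + 90751} = \frac{1}{1 \left(-4 + i\right) + 90751} = \frac{1}{\left(-4 + i\right) + 90751} = \frac{1}{90747 + i} = \frac{90747 - i}{8235018010}$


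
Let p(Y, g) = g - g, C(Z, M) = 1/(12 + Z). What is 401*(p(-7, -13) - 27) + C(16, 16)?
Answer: -303155/28 ≈ -10827.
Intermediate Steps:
p(Y, g) = 0
401*(p(-7, -13) - 27) + C(16, 16) = 401*(0 - 27) + 1/(12 + 16) = 401*(-27) + 1/28 = -10827 + 1/28 = -303155/28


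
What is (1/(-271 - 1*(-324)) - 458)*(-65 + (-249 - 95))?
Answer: 9927657/53 ≈ 1.8731e+5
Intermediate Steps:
(1/(-271 - 1*(-324)) - 458)*(-65 + (-249 - 95)) = (1/(-271 + 324) - 458)*(-65 - 344) = (1/53 - 458)*(-409) = -24273/53*(-409) = 9927657/53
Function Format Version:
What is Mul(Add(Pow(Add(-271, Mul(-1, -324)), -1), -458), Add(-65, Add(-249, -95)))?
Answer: Rational(9927657, 53) ≈ 1.8731e+5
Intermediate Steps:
Mul(Add(Pow(Add(-271, Mul(-1, -324)), -1), -458), Add(-65, Add(-249, -95))) = Mul(Add(Pow(Add(-271, 324), -1), -458), Add(-65, -344)) = Mul(Add(Pow(53, -1), -458), -409) = Mul(Add(Rational(1, 53), -458), -409) = Mul(Rational(-24273, 53), -409) = Rational(9927657, 53)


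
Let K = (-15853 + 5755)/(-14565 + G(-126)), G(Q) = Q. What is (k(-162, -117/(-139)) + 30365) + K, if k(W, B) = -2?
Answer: 148690977/4897 ≈ 30364.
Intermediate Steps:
K = 3366/4897 (K = (-15853 + 5755)/(-14565 - 126) = -10098/(-14691) = -10098*(-1/14691) = 3366/4897 ≈ 0.68736)
(k(-162, -117/(-139)) + 30365) + K = (-2 + 30365) + 3366/4897 = 30363 + 3366/4897 = 148690977/4897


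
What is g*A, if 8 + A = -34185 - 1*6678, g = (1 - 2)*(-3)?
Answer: -122613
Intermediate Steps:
g = 3 (g = -1*(-3) = 3)
A = -40871 (A = -8 + (-34185 - 1*6678) = -8 + (-34185 - 6678) = -8 - 40863 = -40871)
g*A = 3*(-40871) = -122613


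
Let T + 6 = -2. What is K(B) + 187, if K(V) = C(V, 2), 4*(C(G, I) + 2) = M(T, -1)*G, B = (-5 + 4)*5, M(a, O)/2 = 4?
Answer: 175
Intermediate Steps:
T = -8 (T = -6 - 2 = -8)
M(a, O) = 8 (M(a, O) = 2*4 = 8)
B = -5 (B = -1*5 = -5)
C(G, I) = -2 + 2*G (C(G, I) = -2 + (8*G)/4 = -2 + 2*G)
K(V) = -2 + 2*V
K(B) + 187 = (-2 + 2*(-5)) + 187 = (-2 - 10) + 187 = -12 + 187 = 175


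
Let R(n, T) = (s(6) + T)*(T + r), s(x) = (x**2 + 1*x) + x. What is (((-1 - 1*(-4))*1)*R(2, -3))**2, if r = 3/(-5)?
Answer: 236196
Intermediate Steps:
r = -3/5 (r = 3*(-1/5) = -3/5 ≈ -0.60000)
s(x) = x**2 + 2*x (s(x) = (x**2 + x) + x = (x + x**2) + x = x**2 + 2*x)
R(n, T) = (48 + T)*(-3/5 + T) (R(n, T) = (6*(2 + 6) + T)*(T - 3/5) = (6*8 + T)*(-3/5 + T) = (48 + T)*(-3/5 + T))
(((-1 - 1*(-4))*1)*R(2, -3))**2 = (((-1 - 1*(-4))*1)*(-144/5 + (-3)**2 + (237/5)*(-3)))**2 = (((-1 + 4)*1)*(-144/5 + 9 - 711/5))**2 = ((3*1)*(-162))**2 = (3*(-162))**2 = (-486)**2 = 236196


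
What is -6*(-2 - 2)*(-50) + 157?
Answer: -1043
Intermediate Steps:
-6*(-2 - 2)*(-50) + 157 = -6*(-4)*(-50) + 157 = 24*(-50) + 157 = -1200 + 157 = -1043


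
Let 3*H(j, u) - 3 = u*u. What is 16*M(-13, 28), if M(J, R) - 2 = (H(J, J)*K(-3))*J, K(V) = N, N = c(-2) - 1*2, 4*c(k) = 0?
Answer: 71648/3 ≈ 23883.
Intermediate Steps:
c(k) = 0 (c(k) = (¼)*0 = 0)
H(j, u) = 1 + u²/3 (H(j, u) = 1 + (u*u)/3 = 1 + u²/3)
N = -2 (N = 0 - 1*2 = 0 - 2 = -2)
K(V) = -2
M(J, R) = 2 + J*(-2 - 2*J²/3) (M(J, R) = 2 + ((1 + J²/3)*(-2))*J = 2 + (-2 - 2*J²/3)*J = 2 + J*(-2 - 2*J²/3))
16*M(-13, 28) = 16*(2 - ⅔*(-13)*(3 + (-13)²)) = 16*(2 - ⅔*(-13)*(3 + 169)) = 16*(2 - ⅔*(-13)*172) = 16*(2 + 4472/3) = 16*(4478/3) = 71648/3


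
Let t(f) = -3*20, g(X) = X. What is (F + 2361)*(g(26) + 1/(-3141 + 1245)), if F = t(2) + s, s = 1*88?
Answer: 117765755/1896 ≈ 62113.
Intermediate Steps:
t(f) = -60
s = 88
F = 28 (F = -60 + 88 = 28)
(F + 2361)*(g(26) + 1/(-3141 + 1245)) = (28 + 2361)*(26 + 1/(-3141 + 1245)) = 2389*(26 + 1/(-1896)) = 2389*(26 - 1/1896) = 2389*(49295/1896) = 117765755/1896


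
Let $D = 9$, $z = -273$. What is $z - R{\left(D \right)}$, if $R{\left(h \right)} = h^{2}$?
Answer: $-354$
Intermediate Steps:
$z - R{\left(D \right)} = -273 - 9^{2} = -273 - 81 = -354$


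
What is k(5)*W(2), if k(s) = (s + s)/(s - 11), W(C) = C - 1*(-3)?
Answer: -25/3 ≈ -8.3333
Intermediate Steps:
W(C) = 3 + C (W(C) = C + 3 = 3 + C)
k(s) = 2*s/(-11 + s) (k(s) = (2*s)/(-11 + s) = 2*s/(-11 + s))
k(5)*W(2) = (2*5/(-11 + 5))*(3 + 2) = (2*5/(-6))*5 = (2*5*(-1/6))*5 = -5/3*5 = -25/3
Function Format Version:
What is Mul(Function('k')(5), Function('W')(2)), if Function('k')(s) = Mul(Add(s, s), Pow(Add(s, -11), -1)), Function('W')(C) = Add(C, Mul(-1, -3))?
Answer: Rational(-25, 3) ≈ -8.3333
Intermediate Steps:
Function('W')(C) = Add(3, C) (Function('W')(C) = Add(C, 3) = Add(3, C))
Function('k')(s) = Mul(2, s, Pow(Add(-11, s), -1)) (Function('k')(s) = Mul(Mul(2, s), Pow(Add(-11, s), -1)) = Mul(2, s, Pow(Add(-11, s), -1)))
Mul(Function('k')(5), Function('W')(2)) = Mul(Mul(2, 5, Pow(Add(-11, 5), -1)), Add(3, 2)) = Mul(Mul(2, 5, Pow(-6, -1)), 5) = Mul(Mul(2, 5, Rational(-1, 6)), 5) = Mul(Rational(-5, 3), 5) = Rational(-25, 3)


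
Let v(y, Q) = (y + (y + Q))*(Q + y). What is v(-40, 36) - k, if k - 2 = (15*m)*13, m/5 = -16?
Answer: 15774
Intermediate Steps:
m = -80 (m = 5*(-16) = -80)
k = -15598 (k = 2 + (15*(-80))*13 = 2 - 1200*13 = 2 - 15600 = -15598)
v(y, Q) = (Q + y)*(Q + 2*y) (v(y, Q) = (y + (Q + y))*(Q + y) = (Q + 2*y)*(Q + y) = (Q + y)*(Q + 2*y))
v(-40, 36) - k = (36**2 + 2*(-40)**2 + 3*36*(-40)) - 1*(-15598) = (1296 + 2*1600 - 4320) + 15598 = (1296 + 3200 - 4320) + 15598 = 176 + 15598 = 15774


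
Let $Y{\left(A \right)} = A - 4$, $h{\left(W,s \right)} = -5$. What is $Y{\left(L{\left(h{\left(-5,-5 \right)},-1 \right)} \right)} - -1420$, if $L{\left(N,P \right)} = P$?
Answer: $1415$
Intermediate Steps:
$Y{\left(A \right)} = -4 + A$
$Y{\left(L{\left(h{\left(-5,-5 \right)},-1 \right)} \right)} - -1420 = \left(-4 - 1\right) - -1420 = -5 + 1420 = 1415$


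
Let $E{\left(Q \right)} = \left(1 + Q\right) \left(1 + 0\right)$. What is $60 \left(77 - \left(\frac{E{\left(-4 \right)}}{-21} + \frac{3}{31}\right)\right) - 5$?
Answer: $\frac{998335}{217} \approx 4600.6$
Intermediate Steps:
$E{\left(Q \right)} = 1 + Q$ ($E{\left(Q \right)} = \left(1 + Q\right) 1 = 1 + Q$)
$60 \left(77 - \left(\frac{E{\left(-4 \right)}}{-21} + \frac{3}{31}\right)\right) - 5 = 60 \left(77 - \left(\frac{1 - 4}{-21} + \frac{3}{31}\right)\right) - 5 = 60 \left(77 - \left(\left(-3\right) \left(- \frac{1}{21}\right) + 3 \cdot \frac{1}{31}\right)\right) - 5 = 60 \left(77 - \left(\frac{1}{7} + \frac{3}{31}\right)\right) - 5 = 60 \left(77 - \frac{52}{217}\right) - 5 = 60 \cdot \frac{16657}{217} - 5 = \frac{999420}{217} - 5 = \frac{998335}{217}$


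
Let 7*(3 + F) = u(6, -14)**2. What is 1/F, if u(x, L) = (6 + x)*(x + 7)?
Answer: 7/24315 ≈ 0.00028789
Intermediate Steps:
u(x, L) = (6 + x)*(7 + x)
F = 24315/7 (F = -3 + (42 + 6**2 + 13*6)**2/7 = -3 + (42 + 36 + 78)**2/7 = -3 + (1/7)*156**2 = -3 + (1/7)*24336 = -3 + 24336/7 = 24315/7 ≈ 3473.6)
1/F = 1/(24315/7) = 7/24315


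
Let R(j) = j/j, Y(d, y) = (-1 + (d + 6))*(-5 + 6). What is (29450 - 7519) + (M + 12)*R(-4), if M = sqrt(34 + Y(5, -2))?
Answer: 21943 + 2*sqrt(11) ≈ 21950.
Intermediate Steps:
Y(d, y) = 5 + d (Y(d, y) = (-1 + (6 + d))*1 = (5 + d)*1 = 5 + d)
M = 2*sqrt(11) (M = sqrt(34 + (5 + 5)) = sqrt(34 + 10) = sqrt(44) = 2*sqrt(11) ≈ 6.6332)
R(j) = 1
(29450 - 7519) + (M + 12)*R(-4) = (29450 - 7519) + (2*sqrt(11) + 12)*1 = 21931 + (12 + 2*sqrt(11))*1 = 21931 + (12 + 2*sqrt(11)) = 21943 + 2*sqrt(11)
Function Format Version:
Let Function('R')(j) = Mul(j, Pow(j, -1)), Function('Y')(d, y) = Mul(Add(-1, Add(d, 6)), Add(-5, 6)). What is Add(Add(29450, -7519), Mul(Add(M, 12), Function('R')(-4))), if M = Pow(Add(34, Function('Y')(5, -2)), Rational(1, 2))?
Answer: Add(21943, Mul(2, Pow(11, Rational(1, 2)))) ≈ 21950.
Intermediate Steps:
Function('Y')(d, y) = Add(5, d) (Function('Y')(d, y) = Mul(Add(-1, Add(6, d)), 1) = Mul(Add(5, d), 1) = Add(5, d))
M = Mul(2, Pow(11, Rational(1, 2))) (M = Pow(Add(34, Add(5, 5)), Rational(1, 2)) = Pow(Add(34, 10), Rational(1, 2)) = Pow(44, Rational(1, 2)) = Mul(2, Pow(11, Rational(1, 2))) ≈ 6.6332)
Function('R')(j) = 1
Add(Add(29450, -7519), Mul(Add(M, 12), Function('R')(-4))) = Add(Add(29450, -7519), Mul(Add(Mul(2, Pow(11, Rational(1, 2))), 12), 1)) = Add(21931, Mul(Add(12, Mul(2, Pow(11, Rational(1, 2)))), 1)) = Add(21931, Add(12, Mul(2, Pow(11, Rational(1, 2))))) = Add(21943, Mul(2, Pow(11, Rational(1, 2))))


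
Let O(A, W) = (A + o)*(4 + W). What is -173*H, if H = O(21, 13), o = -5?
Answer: -47056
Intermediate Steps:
O(A, W) = (-5 + A)*(4 + W) (O(A, W) = (A - 5)*(4 + W) = (-5 + A)*(4 + W))
H = 272 (H = -20 - 5*13 + 4*21 + 21*13 = -20 - 65 + 84 + 273 = 272)
-173*H = -173*272 = -47056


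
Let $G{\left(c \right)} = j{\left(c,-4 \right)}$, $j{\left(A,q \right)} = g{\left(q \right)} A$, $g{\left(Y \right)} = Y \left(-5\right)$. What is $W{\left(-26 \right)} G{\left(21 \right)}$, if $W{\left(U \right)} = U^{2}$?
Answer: $283920$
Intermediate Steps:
$g{\left(Y \right)} = - 5 Y$
$j{\left(A,q \right)} = - 5 A q$ ($j{\left(A,q \right)} = - 5 q A = - 5 A q$)
$G{\left(c \right)} = 20 c$ ($G{\left(c \right)} = \left(-5\right) c \left(-4\right) = 20 c$)
$W{\left(-26 \right)} G{\left(21 \right)} = \left(-26\right)^{2} \cdot 20 \cdot 21 = 676 \cdot 420 = 283920$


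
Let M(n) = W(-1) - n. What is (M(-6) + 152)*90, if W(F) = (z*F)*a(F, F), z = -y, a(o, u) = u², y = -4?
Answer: 13860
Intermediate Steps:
z = 4 (z = -1*(-4) = 4)
W(F) = 4*F³ (W(F) = (4*F)*F² = 4*F³)
M(n) = -4 - n (M(n) = 4*(-1)³ - n = 4*(-1) - n = -4 - n)
(M(-6) + 152)*90 = ((-4 - 1*(-6)) + 152)*90 = ((-4 + 6) + 152)*90 = (2 + 152)*90 = 154*90 = 13860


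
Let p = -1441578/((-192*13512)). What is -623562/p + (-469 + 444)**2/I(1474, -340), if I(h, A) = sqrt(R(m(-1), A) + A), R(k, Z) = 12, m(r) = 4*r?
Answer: -269618231808/240263 - 625*I*sqrt(82)/164 ≈ -1.1222e+6 - 34.51*I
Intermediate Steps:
I(h, A) = sqrt(12 + A)
p = 240263/432384 (p = -1441578/(-2594304) = -1441578*(-1/2594304) = 240263/432384 ≈ 0.55567)
-623562/p + (-469 + 444)**2/I(1474, -340) = -623562/240263/432384 + (-469 + 444)**2/(sqrt(12 - 340)) = -623562*432384/240263 + (-25)**2/(sqrt(-328)) = -269618231808/240263 + 625/((2*I*sqrt(82))) = -269618231808/240263 + 625*(-I*sqrt(82)/164) = -269618231808/240263 - 625*I*sqrt(82)/164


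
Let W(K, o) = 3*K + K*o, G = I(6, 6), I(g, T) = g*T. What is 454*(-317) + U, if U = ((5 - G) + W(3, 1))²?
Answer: -143557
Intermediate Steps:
I(g, T) = T*g
G = 36 (G = 6*6 = 36)
U = 361 (U = ((5 - 1*36) + 3*(3 + 1))² = ((5 - 36) + 3*4)² = (-31 + 12)² = (-19)² = 361)
454*(-317) + U = 454*(-317) + 361 = -143918 + 361 = -143557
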